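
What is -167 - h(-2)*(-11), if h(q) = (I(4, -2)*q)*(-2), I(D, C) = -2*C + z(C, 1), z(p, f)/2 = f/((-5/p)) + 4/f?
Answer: 1981/5 ≈ 396.20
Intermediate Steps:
z(p, f) = 8/f - 2*f*p/5 (z(p, f) = 2*(f/((-5/p)) + 4/f) = 2*(f*(-p/5) + 4/f) = 2*(-f*p/5 + 4/f) = 2*(4/f - f*p/5) = 8/f - 2*f*p/5)
I(D, C) = 8 - 12*C/5 (I(D, C) = -2*C + (8/1 - 2/5*1*C) = -2*C + (8*1 - 2*C/5) = -2*C + (8 - 2*C/5) = 8 - 12*C/5)
h(q) = -128*q/5 (h(q) = ((8 - 12/5*(-2))*q)*(-2) = ((8 + 24/5)*q)*(-2) = (64*q/5)*(-2) = -128*q/5)
-167 - h(-2)*(-11) = -167 - (-128/5*(-2))*(-11) = -167 - 256*(-11)/5 = -167 - 1*(-2816/5) = -167 + 2816/5 = 1981/5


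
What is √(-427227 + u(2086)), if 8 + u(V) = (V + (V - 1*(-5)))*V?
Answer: √8285987 ≈ 2878.5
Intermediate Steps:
u(V) = -8 + V*(5 + 2*V) (u(V) = -8 + (V + (V - 1*(-5)))*V = -8 + (V + (V + 5))*V = -8 + (V + (5 + V))*V = -8 + (5 + 2*V)*V = -8 + V*(5 + 2*V))
√(-427227 + u(2086)) = √(-427227 + (-8 + 2*2086² + 5*2086)) = √(-427227 + (-8 + 2*4351396 + 10430)) = √(-427227 + (-8 + 8702792 + 10430)) = √(-427227 + 8713214) = √8285987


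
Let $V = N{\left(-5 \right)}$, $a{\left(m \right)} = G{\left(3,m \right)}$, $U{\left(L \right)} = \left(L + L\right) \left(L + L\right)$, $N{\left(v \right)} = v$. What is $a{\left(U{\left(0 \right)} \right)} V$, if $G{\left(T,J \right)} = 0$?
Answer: $0$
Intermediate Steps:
$U{\left(L \right)} = 4 L^{2}$ ($U{\left(L \right)} = 2 L 2 L = 4 L^{2}$)
$a{\left(m \right)} = 0$
$V = -5$
$a{\left(U{\left(0 \right)} \right)} V = 0 \left(-5\right) = 0$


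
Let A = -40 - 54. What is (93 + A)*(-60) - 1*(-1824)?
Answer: 1884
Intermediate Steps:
A = -94
(93 + A)*(-60) - 1*(-1824) = (93 - 94)*(-60) - 1*(-1824) = -1*(-60) + 1824 = 60 + 1824 = 1884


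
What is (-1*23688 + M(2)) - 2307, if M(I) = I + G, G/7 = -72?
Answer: -26497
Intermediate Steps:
G = -504 (G = 7*(-72) = -504)
M(I) = -504 + I (M(I) = I - 504 = -504 + I)
(-1*23688 + M(2)) - 2307 = (-1*23688 + (-504 + 2)) - 2307 = (-23688 - 502) - 2307 = -24190 - 2307 = -26497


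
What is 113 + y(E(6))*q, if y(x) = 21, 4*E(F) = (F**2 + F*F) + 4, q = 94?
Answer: 2087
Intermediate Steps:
E(F) = 1 + F**2/2 (E(F) = ((F**2 + F*F) + 4)/4 = ((F**2 + F**2) + 4)/4 = (2*F**2 + 4)/4 = (4 + 2*F**2)/4 = 1 + F**2/2)
113 + y(E(6))*q = 113 + 21*94 = 113 + 1974 = 2087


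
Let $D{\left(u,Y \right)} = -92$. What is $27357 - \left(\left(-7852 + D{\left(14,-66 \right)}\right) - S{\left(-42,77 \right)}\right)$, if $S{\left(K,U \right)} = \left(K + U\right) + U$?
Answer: $35413$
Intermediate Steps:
$S{\left(K,U \right)} = K + 2 U$
$27357 - \left(\left(-7852 + D{\left(14,-66 \right)}\right) - S{\left(-42,77 \right)}\right) = 27357 - \left(\left(-7852 - 92\right) - \left(-42 + 2 \cdot 77\right)\right) = 27357 - \left(-7944 - \left(-42 + 154\right)\right) = 27357 - \left(-7944 - 112\right) = 27357 - -8056 = 27357 + 8056 = 35413$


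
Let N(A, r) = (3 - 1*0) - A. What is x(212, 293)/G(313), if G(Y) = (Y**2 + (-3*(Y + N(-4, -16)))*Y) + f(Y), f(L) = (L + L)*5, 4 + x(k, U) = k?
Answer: -16/15337 ≈ -0.0010432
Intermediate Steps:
N(A, r) = 3 - A (N(A, r) = (3 + 0) - A = 3 - A)
x(k, U) = -4 + k
f(L) = 10*L (f(L) = (2*L)*5 = 10*L)
G(Y) = Y**2 + 10*Y + Y*(-21 - 3*Y) (G(Y) = (Y**2 + (-3*(Y + (3 - 1*(-4))))*Y) + 10*Y = (Y**2 + (-3*(Y + (3 + 4)))*Y) + 10*Y = (Y**2 + (-3*(Y + 7))*Y) + 10*Y = (Y**2 + (-3*(7 + Y))*Y) + 10*Y = (Y**2 + (-21 - 3*Y)*Y) + 10*Y = (Y**2 + Y*(-21 - 3*Y)) + 10*Y = Y**2 + 10*Y + Y*(-21 - 3*Y))
x(212, 293)/G(313) = (-4 + 212)/((313*(-11 - 2*313))) = 208/((313*(-11 - 626))) = 208/((313*(-637))) = 208/(-199381) = 208*(-1/199381) = -16/15337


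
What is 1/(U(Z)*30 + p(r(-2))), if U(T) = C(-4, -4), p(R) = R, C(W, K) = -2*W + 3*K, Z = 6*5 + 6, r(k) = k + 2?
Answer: -1/120 ≈ -0.0083333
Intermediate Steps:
r(k) = 2 + k
Z = 36 (Z = 30 + 6 = 36)
U(T) = -4 (U(T) = -2*(-4) + 3*(-4) = 8 - 12 = -4)
1/(U(Z)*30 + p(r(-2))) = 1/(-4*30 + (2 - 2)) = 1/(-120 + 0) = 1/(-120) = -1/120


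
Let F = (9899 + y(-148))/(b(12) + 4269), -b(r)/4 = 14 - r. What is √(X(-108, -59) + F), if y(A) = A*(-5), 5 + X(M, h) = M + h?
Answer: I*√3077520033/4261 ≈ 13.019*I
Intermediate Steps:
X(M, h) = -5 + M + h (X(M, h) = -5 + (M + h) = -5 + M + h)
y(A) = -5*A
b(r) = -56 + 4*r (b(r) = -4*(14 - r) = -56 + 4*r)
F = 10639/4261 (F = (9899 - 5*(-148))/((-56 + 4*12) + 4269) = (9899 + 740)/((-56 + 48) + 4269) = 10639/(-8 + 4269) = 10639/4261 ≈ 2.4968)
√(X(-108, -59) + F) = √((-5 - 108 - 59) + 10639/4261) = √(-172 + 10639/4261) = √(-722253/4261) = I*√3077520033/4261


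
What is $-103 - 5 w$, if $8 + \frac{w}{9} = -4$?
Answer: $437$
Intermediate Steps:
$w = -108$ ($w = -72 + 9 \left(-4\right) = -72 - 36 = -108$)
$-103 - 5 w = -103 - -540 = -103 + 540 = 437$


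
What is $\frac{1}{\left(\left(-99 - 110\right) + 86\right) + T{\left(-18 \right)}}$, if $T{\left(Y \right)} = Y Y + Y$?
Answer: $\frac{1}{183} \approx 0.0054645$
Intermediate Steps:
$T{\left(Y \right)} = Y + Y^{2}$ ($T{\left(Y \right)} = Y^{2} + Y = Y + Y^{2}$)
$\frac{1}{\left(\left(-99 - 110\right) + 86\right) + T{\left(-18 \right)}} = \frac{1}{\left(\left(-99 - 110\right) + 86\right) - 18 \left(1 - 18\right)} = \frac{1}{\left(-209 + 86\right) - -306} = \frac{1}{-123 + 306} = \frac{1}{183}$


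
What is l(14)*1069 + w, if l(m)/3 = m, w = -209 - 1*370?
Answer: 44319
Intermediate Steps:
w = -579 (w = -209 - 370 = -579)
l(m) = 3*m
l(14)*1069 + w = (3*14)*1069 - 579 = 42*1069 - 579 = 44898 - 579 = 44319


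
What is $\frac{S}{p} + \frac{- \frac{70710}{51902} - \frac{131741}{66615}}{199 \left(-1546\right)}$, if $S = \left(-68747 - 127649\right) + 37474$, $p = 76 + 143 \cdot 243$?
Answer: $- \frac{42473554573729858}{9307364977237425} \approx -4.5634$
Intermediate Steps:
$p = 34825$ ($p = 76 + 34749 = 34825$)
$S = -158922$ ($S = -196396 + 37474 = -158922$)
$\frac{S}{p} + \frac{- \frac{70710}{51902} - \frac{131741}{66615}}{199 \left(-1546\right)} = - \frac{158922}{34825} + \frac{- \frac{70710}{51902} - \frac{131741}{66615}}{199 \left(-1546\right)} = \left(-158922\right) \frac{1}{34825} + \frac{\left(-70710\right) \frac{1}{51902} - \frac{131741}{66615}}{-307654} = - \frac{158922}{34825} + \left(- \frac{35355}{25951} - \frac{131741}{66615}\right) \left(- \frac{1}{307654}\right) = - \frac{158922}{34825} - - \frac{2886992008}{265924713635355} = - \frac{158922}{34825} + \frac{2886992008}{265924713635355} = - \frac{42473554573729858}{9307364977237425}$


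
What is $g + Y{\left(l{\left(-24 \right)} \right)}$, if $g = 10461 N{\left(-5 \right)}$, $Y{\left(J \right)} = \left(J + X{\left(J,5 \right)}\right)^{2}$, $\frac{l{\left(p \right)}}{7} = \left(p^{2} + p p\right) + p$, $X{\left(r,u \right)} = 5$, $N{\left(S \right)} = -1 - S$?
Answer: $62467645$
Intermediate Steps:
$l{\left(p \right)} = 7 p + 14 p^{2}$ ($l{\left(p \right)} = 7 \left(\left(p^{2} + p p\right) + p\right) = 7 \left(\left(p^{2} + p^{2}\right) + p\right) = 7 \left(2 p^{2} + p\right) = 7 \left(p + 2 p^{2}\right) = 7 p + 14 p^{2}$)
$Y{\left(J \right)} = \left(5 + J\right)^{2}$ ($Y{\left(J \right)} = \left(J + 5\right)^{2} = \left(5 + J\right)^{2}$)
$g = 41844$ ($g = 10461 \left(-1 - -5\right) = 10461 \left(-1 + 5\right) = 10461 \cdot 4 = 41844$)
$g + Y{\left(l{\left(-24 \right)} \right)} = 41844 + \left(5 + 7 \left(-24\right) \left(1 + 2 \left(-24\right)\right)\right)^{2} = 41844 + \left(5 + 7 \left(-24\right) \left(1 - 48\right)\right)^{2} = 41844 + \left(5 + 7 \left(-24\right) \left(-47\right)\right)^{2} = 41844 + \left(5 + 7896\right)^{2} = 41844 + 7901^{2} = 41844 + 62425801 = 62467645$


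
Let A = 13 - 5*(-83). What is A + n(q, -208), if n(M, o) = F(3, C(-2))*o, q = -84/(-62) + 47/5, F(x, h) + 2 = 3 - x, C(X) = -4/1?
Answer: 844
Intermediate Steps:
C(X) = -4 (C(X) = -4*1 = -4)
F(x, h) = 1 - x (F(x, h) = -2 + (3 - x) = 1 - x)
q = 1667/155 (q = -84*(-1/62) + 47*(1/5) = 42/31 + 47/5 = 1667/155 ≈ 10.755)
n(M, o) = -2*o (n(M, o) = (1 - 1*3)*o = (1 - 3)*o = -2*o)
A = 428 (A = 13 + 415 = 428)
A + n(q, -208) = 428 - 2*(-208) = 428 + 416 = 844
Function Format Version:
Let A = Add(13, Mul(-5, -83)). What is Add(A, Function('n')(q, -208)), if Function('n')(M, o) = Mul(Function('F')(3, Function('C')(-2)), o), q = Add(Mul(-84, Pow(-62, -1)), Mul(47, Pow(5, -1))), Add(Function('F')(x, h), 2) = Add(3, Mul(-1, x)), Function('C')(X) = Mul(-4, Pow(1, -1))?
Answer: 844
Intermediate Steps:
Function('C')(X) = -4 (Function('C')(X) = Mul(-4, 1) = -4)
Function('F')(x, h) = Add(1, Mul(-1, x)) (Function('F')(x, h) = Add(-2, Add(3, Mul(-1, x))) = Add(1, Mul(-1, x)))
q = Rational(1667, 155) (q = Add(Mul(-84, Rational(-1, 62)), Mul(47, Rational(1, 5))) = Add(Rational(42, 31), Rational(47, 5)) = Rational(1667, 155) ≈ 10.755)
Function('n')(M, o) = Mul(-2, o) (Function('n')(M, o) = Mul(Add(1, Mul(-1, 3)), o) = Mul(Add(1, -3), o) = Mul(-2, o))
A = 428 (A = Add(13, 415) = 428)
Add(A, Function('n')(q, -208)) = Add(428, Mul(-2, -208)) = Add(428, 416) = 844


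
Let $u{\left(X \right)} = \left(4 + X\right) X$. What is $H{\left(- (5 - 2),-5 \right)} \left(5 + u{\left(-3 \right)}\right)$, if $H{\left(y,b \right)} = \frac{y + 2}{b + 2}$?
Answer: $\frac{2}{3} \approx 0.66667$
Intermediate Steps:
$u{\left(X \right)} = X \left(4 + X\right)$
$H{\left(y,b \right)} = \frac{2 + y}{2 + b}$
$H{\left(- (5 - 2),-5 \right)} \left(5 + u{\left(-3 \right)}\right) = \frac{2 - \left(5 - 2\right)}{2 - 5} \left(5 - 3 \left(4 - 3\right)\right) = \frac{2 - 3}{-3} \left(5 - 3\right) = - \frac{2 - 3}{3} \left(5 - 3\right) = \left(- \frac{1}{3}\right) \left(-1\right) 2 = \frac{1}{3} \cdot 2 = \frac{2}{3}$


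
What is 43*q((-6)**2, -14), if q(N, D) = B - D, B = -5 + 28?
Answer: 1591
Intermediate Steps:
B = 23
q(N, D) = 23 - D
43*q((-6)**2, -14) = 43*(23 - 1*(-14)) = 43*(23 + 14) = 43*37 = 1591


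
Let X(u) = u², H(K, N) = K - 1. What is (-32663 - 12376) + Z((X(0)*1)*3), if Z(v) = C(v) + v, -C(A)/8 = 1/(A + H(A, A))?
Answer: -45031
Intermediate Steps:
H(K, N) = -1 + K
C(A) = -8/(-1 + 2*A) (C(A) = -8/(A + (-1 + A)) = -8/(-1 + 2*A))
Z(v) = v - 8/(-1 + 2*v) (Z(v) = -8/(-1 + 2*v) + v = v - 8/(-1 + 2*v))
(-32663 - 12376) + Z((X(0)*1)*3) = (-32663 - 12376) + ((0²*1)*3 - 8/(-1 + 2*((0²*1)*3))) = -45039 + ((0*1)*3 - 8/(-1 + 2*((0*1)*3))) = -45039 + (0*3 - 8/(-1 + 2*(0*3))) = -45039 + (0 - 8/(-1 + 2*0)) = -45039 + (0 - 8/(-1 + 0)) = -45039 + (0 - 8/(-1)) = -45039 + (0 - 8*(-1)) = -45039 + (0 + 8) = -45039 + 8 = -45031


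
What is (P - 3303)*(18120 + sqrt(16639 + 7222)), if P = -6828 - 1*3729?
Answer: -251143200 - 13860*sqrt(23861) ≈ -2.5328e+8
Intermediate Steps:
P = -10557 (P = -6828 - 3729 = -10557)
(P - 3303)*(18120 + sqrt(16639 + 7222)) = (-10557 - 3303)*(18120 + sqrt(16639 + 7222)) = -13860*(18120 + sqrt(23861)) = -251143200 - 13860*sqrt(23861)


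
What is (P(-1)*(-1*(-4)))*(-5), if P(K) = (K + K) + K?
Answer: 60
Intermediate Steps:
P(K) = 3*K (P(K) = 2*K + K = 3*K)
(P(-1)*(-1*(-4)))*(-5) = ((3*(-1))*(-1*(-4)))*(-5) = -3*4*(-5) = -12*(-5) = 60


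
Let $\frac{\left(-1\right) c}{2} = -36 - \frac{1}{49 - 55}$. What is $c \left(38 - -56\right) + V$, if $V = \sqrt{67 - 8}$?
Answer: $\frac{20210}{3} + \sqrt{59} \approx 6744.3$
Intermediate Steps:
$V = \sqrt{59} \approx 7.6811$
$c = \frac{215}{3}$ ($c = - 2 \left(-36 - \frac{1}{49 - 55}\right) = - 2 \left(-36 - \frac{1}{-6}\right) = - 2 \left(-36 - - \frac{1}{6}\right) = - 2 \left(-36 + \frac{1}{6}\right) = \left(-2\right) \left(- \frac{215}{6}\right) = \frac{215}{3} \approx 71.667$)
$c \left(38 - -56\right) + V = \frac{215 \left(38 - -56\right)}{3} + \sqrt{59} = \frac{215 \left(38 + 56\right)}{3} + \sqrt{59} = \frac{215}{3} \cdot 94 + \sqrt{59} = \frac{20210}{3} + \sqrt{59}$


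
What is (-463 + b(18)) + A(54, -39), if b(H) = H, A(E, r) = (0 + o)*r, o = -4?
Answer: -289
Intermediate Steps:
A(E, r) = -4*r (A(E, r) = (0 - 4)*r = -4*r)
(-463 + b(18)) + A(54, -39) = (-463 + 18) - 4*(-39) = -445 + 156 = -289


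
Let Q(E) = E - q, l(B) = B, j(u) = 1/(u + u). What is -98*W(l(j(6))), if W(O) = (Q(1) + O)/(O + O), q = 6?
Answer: 2891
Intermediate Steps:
j(u) = 1/(2*u)
Q(E) = -6 + E (Q(E) = E - 1*6 = E - 6 = -6 + E)
W(O) = (-5 + O)/(2*O) (W(O) = ((-6 + 1) + O)/(O + O) = (-5 + O)/((2*O)) = (-5 + O)*(1/(2*O)) = (-5 + O)/(2*O))
-98*W(l(j(6))) = -49*(-5 + (½)/6)/((½)/6) = -49*(-5 + (½)*(⅙))/((½)*(⅙)) = -49*(-5 + 1/12)/1/12 = -49*12*(-59)/12 = -98*(-59/2) = 2891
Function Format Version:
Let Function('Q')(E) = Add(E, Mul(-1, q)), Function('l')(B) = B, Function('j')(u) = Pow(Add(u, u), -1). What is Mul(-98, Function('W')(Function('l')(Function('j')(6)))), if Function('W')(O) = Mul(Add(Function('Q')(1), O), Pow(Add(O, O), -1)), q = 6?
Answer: 2891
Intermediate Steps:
Function('j')(u) = Mul(Rational(1, 2), Pow(u, -1)) (Function('j')(u) = Pow(Mul(2, u), -1) = Mul(Rational(1, 2), Pow(u, -1)))
Function('Q')(E) = Add(-6, E) (Function('Q')(E) = Add(E, Mul(-1, 6)) = Add(E, -6) = Add(-6, E))
Function('W')(O) = Mul(Rational(1, 2), Pow(O, -1), Add(-5, O)) (Function('W')(O) = Mul(Add(Add(-6, 1), O), Pow(Add(O, O), -1)) = Mul(Add(-5, O), Pow(Mul(2, O), -1)) = Mul(Add(-5, O), Mul(Rational(1, 2), Pow(O, -1))) = Mul(Rational(1, 2), Pow(O, -1), Add(-5, O)))
Mul(-98, Function('W')(Function('l')(Function('j')(6)))) = Mul(-98, Mul(Rational(1, 2), Pow(Mul(Rational(1, 2), Pow(6, -1)), -1), Add(-5, Mul(Rational(1, 2), Pow(6, -1))))) = Mul(-98, Mul(Rational(1, 2), Pow(Mul(Rational(1, 2), Rational(1, 6)), -1), Add(-5, Mul(Rational(1, 2), Rational(1, 6))))) = Mul(-98, Mul(Rational(1, 2), Pow(Rational(1, 12), -1), Add(-5, Rational(1, 12)))) = Mul(-98, Mul(Rational(1, 2), 12, Rational(-59, 12))) = Mul(-98, Rational(-59, 2)) = 2891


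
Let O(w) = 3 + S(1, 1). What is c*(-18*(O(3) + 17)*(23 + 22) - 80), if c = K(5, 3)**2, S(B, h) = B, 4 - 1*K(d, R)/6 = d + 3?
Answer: -9843840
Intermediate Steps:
K(d, R) = 6 - 6*d (K(d, R) = 24 - 6*(d + 3) = 24 - 6*(3 + d) = 24 + (-18 - 6*d) = 6 - 6*d)
O(w) = 4 (O(w) = 3 + 1 = 4)
c = 576 (c = (6 - 6*5)**2 = (6 - 30)**2 = (-24)**2 = 576)
c*(-18*(O(3) + 17)*(23 + 22) - 80) = 576*(-18*(4 + 17)*(23 + 22) - 80) = 576*(-378*45 - 80) = 576*(-18*945 - 80) = 576*(-17010 - 80) = 576*(-17090) = -9843840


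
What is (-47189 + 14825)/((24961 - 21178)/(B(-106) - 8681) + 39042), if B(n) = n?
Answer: -94794156/114352757 ≈ -0.82896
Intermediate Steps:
(-47189 + 14825)/((24961 - 21178)/(B(-106) - 8681) + 39042) = (-47189 + 14825)/((24961 - 21178)/(-106 - 8681) + 39042) = -32364/(3783/(-8787) + 39042) = -32364/(3783*(-1/8787) + 39042) = -32364/(-1261/2929 + 39042) = -32364/114352757/2929 = -32364*2929/114352757 = -94794156/114352757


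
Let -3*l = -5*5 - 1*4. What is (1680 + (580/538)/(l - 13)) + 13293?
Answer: 4027650/269 ≈ 14973.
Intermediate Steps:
l = 29/3 (l = -(-5*5 - 1*4)/3 = -(-25 - 4)/3 = -⅓*(-29) = 29/3 ≈ 9.6667)
(1680 + (580/538)/(l - 13)) + 13293 = (1680 + (580/538)/(29/3 - 13)) + 13293 = (1680 + (580*(1/538))/(-10/3)) + 13293 = (1680 + (290/269)*(-3/10)) + 13293 = (1680 - 87/269) + 13293 = 451833/269 + 13293 = 4027650/269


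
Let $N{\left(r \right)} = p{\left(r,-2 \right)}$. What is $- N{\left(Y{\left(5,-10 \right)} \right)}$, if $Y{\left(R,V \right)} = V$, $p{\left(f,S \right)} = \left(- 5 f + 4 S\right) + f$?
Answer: $-32$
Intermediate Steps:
$p{\left(f,S \right)} = - 4 f + 4 S$
$N{\left(r \right)} = -8 - 4 r$ ($N{\left(r \right)} = - 4 r + 4 \left(-2\right) = - 4 r - 8 = -8 - 4 r$)
$- N{\left(Y{\left(5,-10 \right)} \right)} = - (-8 - -40) = - (-8 + 40) = \left(-1\right) 32 = -32$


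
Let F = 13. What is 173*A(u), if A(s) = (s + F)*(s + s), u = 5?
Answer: 31140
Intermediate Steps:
A(s) = 2*s*(13 + s) (A(s) = (s + 13)*(s + s) = (13 + s)*(2*s) = 2*s*(13 + s))
173*A(u) = 173*(2*5*(13 + 5)) = 173*(2*5*18) = 173*180 = 31140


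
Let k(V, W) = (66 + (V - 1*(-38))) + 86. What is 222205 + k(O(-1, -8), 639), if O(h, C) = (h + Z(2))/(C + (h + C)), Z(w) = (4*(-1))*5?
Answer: 3780736/17 ≈ 2.2240e+5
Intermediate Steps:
Z(w) = -20 (Z(w) = -4*5 = -20)
O(h, C) = (-20 + h)/(h + 2*C) (O(h, C) = (h - 20)/(C + (h + C)) = (-20 + h)/(C + (C + h)) = (-20 + h)/(h + 2*C))
k(V, W) = 190 + V (k(V, W) = (66 + (V + 38)) + 86 = (66 + (38 + V)) + 86 = (104 + V) + 86 = 190 + V)
222205 + k(O(-1, -8), 639) = 222205 + (190 + (-20 - 1)/(-1 + 2*(-8))) = 222205 + (190 - 21/(-1 - 16)) = 222205 + (190 - 21/(-17)) = 222205 + (190 - 1/17*(-21)) = 222205 + (190 + 21/17) = 222205 + 3251/17 = 3780736/17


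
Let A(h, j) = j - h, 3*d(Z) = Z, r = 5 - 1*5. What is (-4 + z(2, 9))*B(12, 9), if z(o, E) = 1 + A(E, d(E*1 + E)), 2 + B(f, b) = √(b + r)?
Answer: -6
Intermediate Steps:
r = 0 (r = 5 - 5 = 0)
B(f, b) = -2 + √b (B(f, b) = -2 + √(b + 0) = -2 + √b)
d(Z) = Z/3
z(o, E) = 1 - E/3 (z(o, E) = 1 + ((E*1 + E)/3 - E) = 1 + ((E + E)/3 - E) = 1 + ((2*E)/3 - E) = 1 + (2*E/3 - E) = 1 - E/3)
(-4 + z(2, 9))*B(12, 9) = (-4 + (1 - ⅓*9))*(-2 + √9) = (-4 + (1 - 3))*(-2 + 3) = (-4 - 2)*1 = -6*1 = -6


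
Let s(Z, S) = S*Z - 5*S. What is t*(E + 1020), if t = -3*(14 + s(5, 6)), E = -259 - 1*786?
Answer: 1050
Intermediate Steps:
E = -1045 (E = -259 - 786 = -1045)
s(Z, S) = -5*S + S*Z
t = -42 (t = -3*(14 + 6*(-5 + 5)) = -3*(14 + 6*0) = -3*(14 + 0) = -3*14 = -42)
t*(E + 1020) = -42*(-1045 + 1020) = -42*(-25) = 1050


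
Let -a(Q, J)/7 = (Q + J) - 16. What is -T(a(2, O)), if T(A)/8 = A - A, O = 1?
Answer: 0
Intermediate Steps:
a(Q, J) = 112 - 7*J - 7*Q (a(Q, J) = -7*((Q + J) - 16) = -7*((J + Q) - 16) = -7*(-16 + J + Q) = 112 - 7*J - 7*Q)
T(A) = 0 (T(A) = 8*(A - A) = 8*0 = 0)
-T(a(2, O)) = -1*0 = 0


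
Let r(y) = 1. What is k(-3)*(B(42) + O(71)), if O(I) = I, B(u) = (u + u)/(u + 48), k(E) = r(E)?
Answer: 1079/15 ≈ 71.933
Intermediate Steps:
k(E) = 1
B(u) = 2*u/(48 + u) (B(u) = (2*u)/(48 + u) = 2*u/(48 + u))
k(-3)*(B(42) + O(71)) = 1*(2*42/(48 + 42) + 71) = 1*(2*42/90 + 71) = 1*(2*42*(1/90) + 71) = 1*(14/15 + 71) = 1*(1079/15) = 1079/15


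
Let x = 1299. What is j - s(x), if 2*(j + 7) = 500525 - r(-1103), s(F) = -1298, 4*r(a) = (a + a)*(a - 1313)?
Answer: -829317/2 ≈ -4.1466e+5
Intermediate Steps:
r(a) = a*(-1313 + a)/2 (r(a) = ((a + a)*(a - 1313))/4 = ((2*a)*(-1313 + a))/4 = (2*a*(-1313 + a))/4 = a*(-1313 + a)/2)
j = -831913/2 (j = -7 + (500525 - (-1103)*(-1313 - 1103)/2)/2 = -7 + (500525 - (-1103)*(-2416)/2)/2 = -7 + (500525 - 1*1332424)/2 = -7 + (500525 - 1332424)/2 = -7 + (1/2)*(-831899) = -7 - 831899/2 = -831913/2 ≈ -4.1596e+5)
j - s(x) = -831913/2 - 1*(-1298) = -831913/2 + 1298 = -829317/2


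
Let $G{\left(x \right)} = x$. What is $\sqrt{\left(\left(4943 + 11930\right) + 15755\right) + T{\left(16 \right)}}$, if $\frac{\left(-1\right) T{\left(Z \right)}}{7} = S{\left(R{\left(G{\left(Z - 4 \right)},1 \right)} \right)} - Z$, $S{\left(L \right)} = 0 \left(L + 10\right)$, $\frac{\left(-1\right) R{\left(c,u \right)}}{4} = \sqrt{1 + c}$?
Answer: $2 \sqrt{8185} \approx 180.94$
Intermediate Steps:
$R{\left(c,u \right)} = - 4 \sqrt{1 + c}$
$S{\left(L \right)} = 0$ ($S{\left(L \right)} = 0 \left(10 + L\right) = 0$)
$T{\left(Z \right)} = 7 Z$ ($T{\left(Z \right)} = - 7 \left(0 - Z\right) = - 7 \left(- Z\right) = 7 Z$)
$\sqrt{\left(\left(4943 + 11930\right) + 15755\right) + T{\left(16 \right)}} = \sqrt{\left(\left(4943 + 11930\right) + 15755\right) + 7 \cdot 16} = \sqrt{\left(16873 + 15755\right) + 112} = \sqrt{32628 + 112} = \sqrt{32740} = 2 \sqrt{8185}$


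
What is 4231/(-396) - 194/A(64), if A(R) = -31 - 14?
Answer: -12619/1980 ≈ -6.3732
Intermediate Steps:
A(R) = -45
4231/(-396) - 194/A(64) = 4231/(-396) - 194/(-45) = 4231*(-1/396) - 194*(-1/45) = -4231/396 + 194/45 = -12619/1980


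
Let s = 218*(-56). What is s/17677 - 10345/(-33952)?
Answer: -231617451/600169504 ≈ -0.38592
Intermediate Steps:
s = -12208
s/17677 - 10345/(-33952) = -12208/17677 - 10345/(-33952) = -12208*1/17677 - 10345*(-1/33952) = -12208/17677 + 10345/33952 = -231617451/600169504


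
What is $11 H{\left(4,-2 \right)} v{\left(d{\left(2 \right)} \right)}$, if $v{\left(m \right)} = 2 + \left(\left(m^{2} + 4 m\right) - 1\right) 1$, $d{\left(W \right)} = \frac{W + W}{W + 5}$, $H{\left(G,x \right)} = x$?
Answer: $- \frac{3894}{49} \approx -79.469$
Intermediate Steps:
$d{\left(W \right)} = \frac{2 W}{5 + W}$
$v{\left(m \right)} = 1 + m^{2} + 4 m$ ($v{\left(m \right)} = 2 + \left(-1 + m^{2} + 4 m\right) 1 = 2 + \left(-1 + m^{2} + 4 m\right) = 1 + m^{2} + 4 m$)
$11 H{\left(4,-2 \right)} v{\left(d{\left(2 \right)} \right)} = 11 \left(-2\right) \left(1 + \left(2 \cdot 2 \frac{1}{5 + 2}\right)^{2} + 4 \cdot 2 \cdot 2 \frac{1}{5 + 2}\right) = - 22 \left(1 + \left(2 \cdot 2 \cdot \frac{1}{7}\right)^{2} + 4 \cdot 2 \cdot 2 \cdot \frac{1}{7}\right) = - 22 \left(1 + \left(\frac{4}{7}\right)^{2} + 4 \cdot \frac{4}{7}\right) = - 22 \left(1 + \frac{16}{49} + \frac{16}{7}\right) = \left(-22\right) \frac{177}{49} = - \frac{3894}{49}$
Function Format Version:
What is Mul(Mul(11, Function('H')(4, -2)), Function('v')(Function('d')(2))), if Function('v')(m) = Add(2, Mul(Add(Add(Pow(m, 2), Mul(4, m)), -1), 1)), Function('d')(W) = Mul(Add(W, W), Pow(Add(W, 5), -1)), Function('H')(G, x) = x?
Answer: Rational(-3894, 49) ≈ -79.469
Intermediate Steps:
Function('d')(W) = Mul(2, W, Pow(Add(5, W), -1)) (Function('d')(W) = Mul(Mul(2, W), Pow(Add(5, W), -1)) = Mul(2, W, Pow(Add(5, W), -1)))
Function('v')(m) = Add(1, Pow(m, 2), Mul(4, m)) (Function('v')(m) = Add(2, Mul(Add(-1, Pow(m, 2), Mul(4, m)), 1)) = Add(2, Add(-1, Pow(m, 2), Mul(4, m))) = Add(1, Pow(m, 2), Mul(4, m)))
Mul(Mul(11, Function('H')(4, -2)), Function('v')(Function('d')(2))) = Mul(Mul(11, -2), Add(1, Pow(Mul(2, 2, Pow(Add(5, 2), -1)), 2), Mul(4, Mul(2, 2, Pow(Add(5, 2), -1))))) = Mul(-22, Add(1, Pow(Mul(2, 2, Pow(7, -1)), 2), Mul(4, Mul(2, 2, Pow(7, -1))))) = Mul(-22, Add(1, Pow(Mul(2, 2, Rational(1, 7)), 2), Mul(4, Mul(2, 2, Rational(1, 7))))) = Mul(-22, Add(1, Pow(Rational(4, 7), 2), Mul(4, Rational(4, 7)))) = Mul(-22, Add(1, Rational(16, 49), Rational(16, 7))) = Mul(-22, Rational(177, 49)) = Rational(-3894, 49)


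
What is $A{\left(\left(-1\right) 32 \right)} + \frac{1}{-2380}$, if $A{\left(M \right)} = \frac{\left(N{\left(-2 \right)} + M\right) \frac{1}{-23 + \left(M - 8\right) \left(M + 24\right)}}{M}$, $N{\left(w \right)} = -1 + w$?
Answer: $\frac{18449}{5654880} \approx 0.0032625$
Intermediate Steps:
$A{\left(M \right)} = \frac{-3 + M}{M \left(-23 + \left(-8 + M\right) \left(24 + M\right)\right)}$ ($A{\left(M \right)} = \frac{\left(\left(-1 - 2\right) + M\right) \frac{1}{-23 + \left(M - 8\right) \left(M + 24\right)}}{M} = \frac{\left(-3 + M\right) \frac{1}{-23 + \left(-8 + M\right) \left(24 + M\right)}}{M} = \frac{\frac{1}{-23 + \left(-8 + M\right) \left(24 + M\right)} \left(-3 + M\right)}{M} = \frac{-3 + M}{M \left(-23 + \left(-8 + M\right) \left(24 + M\right)\right)}$)
$A{\left(\left(-1\right) 32 \right)} + \frac{1}{-2380} = \frac{-3 - 32}{\left(-1\right) 32 \left(-215 + \left(\left(-1\right) 32\right)^{2} + 16 \left(\left(-1\right) 32\right)\right)} + \frac{1}{-2380} = \frac{-3 - 32}{\left(-32\right) \left(-215 + \left(-32\right)^{2} + 16 \left(-32\right)\right)} - \frac{1}{2380} = \left(- \frac{1}{32}\right) \frac{1}{-215 + 1024 - 512} \left(-35\right) - \frac{1}{2380} = \left(- \frac{1}{32}\right) \frac{1}{297} \left(-35\right) - \frac{1}{2380} = \frac{35}{9504} - \frac{1}{2380} = \frac{18449}{5654880}$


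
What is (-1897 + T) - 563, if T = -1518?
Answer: -3978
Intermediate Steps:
(-1897 + T) - 563 = (-1897 - 1518) - 563 = -3415 - 563 = -3978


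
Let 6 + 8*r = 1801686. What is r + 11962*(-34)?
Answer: -181498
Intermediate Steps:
r = 225210 (r = -¾ + (⅛)*1801686 = -¾ + 900843/4 = 225210)
r + 11962*(-34) = 225210 + 11962*(-34) = 225210 - 406708 = -181498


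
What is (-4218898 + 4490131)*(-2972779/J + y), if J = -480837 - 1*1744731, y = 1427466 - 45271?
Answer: 278119780773605529/741856 ≈ 3.7490e+11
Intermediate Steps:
y = 1382195
J = -2225568 (J = -480837 - 1744731 = -2225568)
(-4218898 + 4490131)*(-2972779/J + y) = (-4218898 + 4490131)*(-2972779/(-2225568) + 1382195) = 271233*(-2972779*(-1/2225568) + 1382195) = 271233*(2972779/2225568 + 1382195) = 271233*(3076171934539/2225568) = 278119780773605529/741856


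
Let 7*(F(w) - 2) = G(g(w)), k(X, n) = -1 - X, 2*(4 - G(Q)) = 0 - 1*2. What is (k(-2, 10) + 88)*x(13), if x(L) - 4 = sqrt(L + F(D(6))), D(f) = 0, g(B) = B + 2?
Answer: 356 + 89*sqrt(770)/7 ≈ 708.81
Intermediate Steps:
g(B) = 2 + B
G(Q) = 5 (G(Q) = 4 - (0 - 1*2)/2 = 4 - (0 - 2)/2 = 4 - 1/2*(-2) = 4 + 1 = 5)
F(w) = 19/7 (F(w) = 2 + (1/7)*5 = 2 + 5/7 = 19/7)
x(L) = 4 + sqrt(19/7 + L) (x(L) = 4 + sqrt(L + 19/7) = 4 + sqrt(19/7 + L))
(k(-2, 10) + 88)*x(13) = ((-1 - 1*(-2)) + 88)*(4 + sqrt(133 + 49*13)/7) = ((-1 + 2) + 88)*(4 + sqrt(133 + 637)/7) = (1 + 88)*(4 + sqrt(770)/7) = 89*(4 + sqrt(770)/7) = 356 + 89*sqrt(770)/7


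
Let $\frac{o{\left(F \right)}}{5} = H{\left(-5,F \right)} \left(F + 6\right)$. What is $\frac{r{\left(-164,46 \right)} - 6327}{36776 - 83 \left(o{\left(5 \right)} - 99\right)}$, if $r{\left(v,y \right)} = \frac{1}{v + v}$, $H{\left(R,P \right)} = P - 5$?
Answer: $- \frac{2075257}{14757704} \approx -0.14062$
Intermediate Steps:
$H{\left(R,P \right)} = -5 + P$ ($H{\left(R,P \right)} = P - 5 = -5 + P$)
$r{\left(v,y \right)} = \frac{1}{2 v}$
$o{\left(F \right)} = 5 \left(-5 + F\right) \left(6 + F\right)$ ($o{\left(F \right)} = 5 \left(-5 + F\right) \left(F + 6\right) = 5 \left(-5 + F\right) \left(6 + F\right)$)
$\frac{r{\left(-164,46 \right)} - 6327}{36776 - 83 \left(o{\left(5 \right)} - 99\right)} = \frac{\frac{1}{2 \left(-164\right)} - 6327}{36776 - 83 \left(5 \left(-5 + 5\right) \left(6 + 5\right) - 99\right)} = \frac{\frac{1}{2} \left(- \frac{1}{164}\right) - 6327}{36776 - 83 \left(5 \cdot 0 \cdot 11 - 99\right)} = \frac{- \frac{1}{328} - 6327}{36776 - 83 \left(0 - 99\right)} = - \frac{2075257}{328 \left(36776 - -8217\right)} = - \frac{2075257}{328 \left(36776 + 8217\right)} = - \frac{2075257}{328 \cdot 44993} = \left(- \frac{2075257}{328}\right) \frac{1}{44993} = - \frac{2075257}{14757704}$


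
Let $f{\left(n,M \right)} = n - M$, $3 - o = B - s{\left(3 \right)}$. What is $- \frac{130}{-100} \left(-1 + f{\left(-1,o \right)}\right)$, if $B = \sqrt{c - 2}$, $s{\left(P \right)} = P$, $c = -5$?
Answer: $- \frac{52}{5} + \frac{13 i \sqrt{7}}{10} \approx -10.4 + 3.4395 i$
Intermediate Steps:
$B = i \sqrt{7}$ ($B = \sqrt{-5 - 2} = \sqrt{-7} = i \sqrt{7} \approx 2.6458 i$)
$o = 6 - i \sqrt{7}$ ($o = 3 - \left(i \sqrt{7} - 3\right) = 3 - \left(-3 + i \sqrt{7}\right) = 3 + \left(3 - i \sqrt{7}\right) = 6 - i \sqrt{7} \approx 6.0 - 2.6458 i$)
$- \frac{130}{-100} \left(-1 + f{\left(-1,o \right)}\right) = - \frac{130}{-100} \left(-1 - \left(7 - i \sqrt{7}\right)\right) = \left(-130\right) \left(- \frac{1}{100}\right) \left(-1 - \left(7 - i \sqrt{7}\right)\right) = \frac{13 \left(-1 - \left(7 - i \sqrt{7}\right)\right)}{10} = \frac{13 \left(-8 + i \sqrt{7}\right)}{10} = - \frac{52}{5} + \frac{13 i \sqrt{7}}{10}$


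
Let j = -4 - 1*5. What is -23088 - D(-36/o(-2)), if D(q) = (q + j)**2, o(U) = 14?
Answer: -1137873/49 ≈ -23222.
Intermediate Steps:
j = -9 (j = -4 - 5 = -9)
D(q) = (-9 + q)**2 (D(q) = (q - 9)**2 = (-9 + q)**2)
-23088 - D(-36/o(-2)) = -23088 - (-9 - 36/14)**2 = -23088 - (-9 - 36*1/14)**2 = -23088 - (-9 - 18/7)**2 = -23088 - (-81/7)**2 = -23088 - 1*6561/49 = -23088 - 6561/49 = -1137873/49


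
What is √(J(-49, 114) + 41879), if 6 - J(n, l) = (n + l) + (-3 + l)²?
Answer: √29499 ≈ 171.75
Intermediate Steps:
J(n, l) = 6 - l - n - (-3 + l)² (J(n, l) = 6 - ((n + l) + (-3 + l)²) = 6 - ((l + n) + (-3 + l)²) = 6 - (l + n + (-3 + l)²) = 6 + (-l - n - (-3 + l)²) = 6 - l - n - (-3 + l)²)
√(J(-49, 114) + 41879) = √((6 - 1*114 - 1*(-49) - (-3 + 114)²) + 41879) = √((6 - 114 + 49 - 1*111²) + 41879) = √((6 - 114 + 49 - 1*12321) + 41879) = √((6 - 114 + 49 - 12321) + 41879) = √(-12380 + 41879) = √29499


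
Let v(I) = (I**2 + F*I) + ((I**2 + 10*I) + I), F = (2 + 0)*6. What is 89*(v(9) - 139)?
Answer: 20470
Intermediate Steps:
F = 12 (F = 2*6 = 12)
v(I) = 2*I**2 + 23*I (v(I) = (I**2 + 12*I) + ((I**2 + 10*I) + I) = (I**2 + 12*I) + (I**2 + 11*I) = 2*I**2 + 23*I)
89*(v(9) - 139) = 89*(9*(23 + 2*9) - 139) = 89*(9*(23 + 18) - 139) = 89*(9*41 - 139) = 89*(369 - 139) = 89*230 = 20470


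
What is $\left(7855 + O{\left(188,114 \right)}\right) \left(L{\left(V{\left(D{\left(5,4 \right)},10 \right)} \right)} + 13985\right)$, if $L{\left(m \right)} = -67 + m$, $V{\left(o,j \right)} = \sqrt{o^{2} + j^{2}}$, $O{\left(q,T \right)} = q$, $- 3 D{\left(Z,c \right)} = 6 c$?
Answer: $111942474 + 16086 \sqrt{41} \approx 1.1205 \cdot 10^{8}$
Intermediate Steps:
$D{\left(Z,c \right)} = - 2 c$ ($D{\left(Z,c \right)} = - \frac{6 c}{3} = - 2 c$)
$V{\left(o,j \right)} = \sqrt{j^{2} + o^{2}}$
$\left(7855 + O{\left(188,114 \right)}\right) \left(L{\left(V{\left(D{\left(5,4 \right)},10 \right)} \right)} + 13985\right) = \left(7855 + 188\right) \left(\left(-67 + \sqrt{10^{2} + \left(\left(-2\right) 4\right)^{2}}\right) + 13985\right) = 8043 \left(\left(-67 + \sqrt{100 + \left(-8\right)^{2}}\right) + 13985\right) = 8043 \left(\left(-67 + \sqrt{100 + 64}\right) + 13985\right) = 8043 \left(\left(-67 + \sqrt{164}\right) + 13985\right) = 8043 \left(\left(-67 + 2 \sqrt{41}\right) + 13985\right) = 8043 \left(13918 + 2 \sqrt{41}\right) = 111942474 + 16086 \sqrt{41}$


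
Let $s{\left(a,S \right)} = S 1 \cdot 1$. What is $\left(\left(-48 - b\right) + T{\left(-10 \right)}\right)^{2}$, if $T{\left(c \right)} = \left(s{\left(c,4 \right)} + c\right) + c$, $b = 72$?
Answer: $18496$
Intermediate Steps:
$s{\left(a,S \right)} = S$ ($s{\left(a,S \right)} = S 1 = S$)
$T{\left(c \right)} = 4 + 2 c$ ($T{\left(c \right)} = \left(4 + c\right) + c = 4 + 2 c$)
$\left(\left(-48 - b\right) + T{\left(-10 \right)}\right)^{2} = \left(\left(-48 - 72\right) + \left(4 + 2 \left(-10\right)\right)\right)^{2} = \left(\left(-48 - 72\right) + \left(4 - 20\right)\right)^{2} = \left(-120 - 16\right)^{2} = \left(-136\right)^{2} = 18496$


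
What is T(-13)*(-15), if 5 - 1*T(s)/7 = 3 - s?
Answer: 1155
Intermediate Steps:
T(s) = 14 + 7*s (T(s) = 35 - 7*(3 - s) = 35 + (-21 + 7*s) = 14 + 7*s)
T(-13)*(-15) = (14 + 7*(-13))*(-15) = (14 - 91)*(-15) = -77*(-15) = 1155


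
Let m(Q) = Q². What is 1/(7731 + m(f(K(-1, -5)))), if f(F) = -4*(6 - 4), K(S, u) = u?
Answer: 1/7795 ≈ 0.00012829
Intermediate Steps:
f(F) = -8 (f(F) = -4*2 = -8)
1/(7731 + m(f(K(-1, -5)))) = 1/(7731 + (-8)²) = 1/(7731 + 64) = 1/7795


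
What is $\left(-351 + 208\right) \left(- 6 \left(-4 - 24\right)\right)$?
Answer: $-24024$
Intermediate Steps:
$\left(-351 + 208\right) \left(- 6 \left(-4 - 24\right)\right) = - 143 \left(\left(-6\right) \left(-28\right)\right) = \left(-143\right) 168 = -24024$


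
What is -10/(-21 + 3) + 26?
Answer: 239/9 ≈ 26.556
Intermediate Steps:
-10/(-21 + 3) + 26 = -10/(-18) + 26 = -10*(-1/18) + 26 = 5/9 + 26 = 239/9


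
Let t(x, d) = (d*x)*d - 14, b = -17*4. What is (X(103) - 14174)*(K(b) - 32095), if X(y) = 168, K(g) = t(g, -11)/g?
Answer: 7613024327/17 ≈ 4.4782e+8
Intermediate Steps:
b = -68
t(x, d) = -14 + x*d² (t(x, d) = x*d² - 14 = -14 + x*d²)
K(g) = (-14 + 121*g)/g (K(g) = (-14 + g*(-11)²)/g = (-14 + g*121)/g = (-14 + 121*g)/g)
(X(103) - 14174)*(K(b) - 32095) = (168 - 14174)*((121 - 14/(-68)) - 32095) = -14006*((121 - 14*(-1/68)) - 32095) = -14006*((121 + 7/34) - 32095) = -14006*(4121/34 - 32095) = -14006*(-1087109/34) = 7613024327/17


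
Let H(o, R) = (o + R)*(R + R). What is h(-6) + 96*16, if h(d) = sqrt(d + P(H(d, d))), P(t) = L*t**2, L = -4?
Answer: 1536 + 5*I*sqrt(3318) ≈ 1536.0 + 288.01*I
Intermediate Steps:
H(o, R) = 2*R*(R + o) (H(o, R) = (R + o)*(2*R) = 2*R*(R + o))
P(t) = -4*t**2
h(d) = sqrt(d - 64*d**4) (h(d) = sqrt(d - 4*4*d**2*(d + d)**2) = sqrt(d - 4*16*d**4) = sqrt(d - 64*d**4))
h(-6) + 96*16 = sqrt(-6 - 64*(-6)**4) + 96*16 = sqrt(-6 - 64*1296) + 1536 = sqrt(-6 - 82944) + 1536 = sqrt(-82950) + 1536 = 5*I*sqrt(3318) + 1536 = 1536 + 5*I*sqrt(3318)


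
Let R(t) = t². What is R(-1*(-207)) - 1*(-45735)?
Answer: 88584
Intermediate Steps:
R(-1*(-207)) - 1*(-45735) = (-1*(-207))² - 1*(-45735) = 207² + 45735 = 42849 + 45735 = 88584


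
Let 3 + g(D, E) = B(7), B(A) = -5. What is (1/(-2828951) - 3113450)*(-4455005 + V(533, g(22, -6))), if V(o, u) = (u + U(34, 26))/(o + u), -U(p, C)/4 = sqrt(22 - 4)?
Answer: 20600360547578813798983/1485199275 + 35231189963804*sqrt(2)/495066425 ≈ 1.3870e+13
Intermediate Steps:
g(D, E) = -8 (g(D, E) = -3 - 5 = -8)
U(p, C) = -12*sqrt(2) (U(p, C) = -4*sqrt(22 - 4) = -12*sqrt(2))
V(o, u) = (u - 12*sqrt(2))/(o + u)
(1/(-2828951) - 3113450)*(-4455005 + V(533, g(22, -6))) = (1/(-2828951) - 3113450)*(-4455005 + (-8 - 12*sqrt(2))/(533 - 8)) = (-1/2828951 - 3113450)*(-4455005 + (-8 - 12*sqrt(2))/525) = -8807797490951*(-4455005 + (-8 - 12*sqrt(2))/525)/2828951 = -8807797490951*(-4455005 + (-8/525 - 4*sqrt(2)/175))/2828951 = -8807797490951*(-2338877633/525 - 4*sqrt(2)/175)/2828951 = 20600360547578813798983/1485199275 + 35231189963804*sqrt(2)/495066425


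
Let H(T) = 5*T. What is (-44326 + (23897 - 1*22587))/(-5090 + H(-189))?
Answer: 43016/6035 ≈ 7.1278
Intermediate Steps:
(-44326 + (23897 - 1*22587))/(-5090 + H(-189)) = (-44326 + (23897 - 1*22587))/(-5090 + 5*(-189)) = (-44326 + (23897 - 22587))/(-5090 - 945) = (-44326 + 1310)/(-6035) = -43016*(-1/6035) = 43016/6035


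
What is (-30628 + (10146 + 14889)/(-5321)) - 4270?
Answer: -185717293/5321 ≈ -34903.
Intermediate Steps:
(-30628 + (10146 + 14889)/(-5321)) - 4270 = (-30628 + 25035*(-1/5321)) - 4270 = (-30628 - 25035/5321) - 4270 = -162996623/5321 - 4270 = -185717293/5321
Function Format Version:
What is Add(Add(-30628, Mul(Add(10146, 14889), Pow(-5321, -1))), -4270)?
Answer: Rational(-185717293, 5321) ≈ -34903.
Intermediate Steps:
Add(Add(-30628, Mul(Add(10146, 14889), Pow(-5321, -1))), -4270) = Add(Add(-30628, Mul(25035, Rational(-1, 5321))), -4270) = Add(Add(-30628, Rational(-25035, 5321)), -4270) = Add(Rational(-162996623, 5321), -4270) = Rational(-185717293, 5321)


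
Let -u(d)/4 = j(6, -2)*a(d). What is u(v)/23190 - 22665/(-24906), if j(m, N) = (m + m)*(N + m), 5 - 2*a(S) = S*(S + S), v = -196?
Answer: 10234284139/32087230 ≈ 318.95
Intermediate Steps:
a(S) = 5/2 - S² (a(S) = 5/2 - S*(S + S)/2 = 5/2 - S*2*S/2 = 5/2 - S²)
j(m, N) = 2*m*(N + m) (j(m, N) = (2*m)*(N + m) = 2*m*(N + m))
u(d) = -480 + 192*d² (u(d) = -4*2*6*(-2 + 6)*(5/2 - d²) = -4*2*6*4*(5/2 - d²) = -192*(5/2 - d²) = -4*(120 - 48*d²) = -480 + 192*d²)
u(v)/23190 - 22665/(-24906) = (-480 + 192*(-196)²)/23190 - 22665/(-24906) = (-480 + 192*38416)*(1/23190) - 22665*(-1/24906) = (-480 + 7375872)*(1/23190) + 7555/8302 = 7375392*(1/23190) + 7555/8302 = 1229232/3865 + 7555/8302 = 10234284139/32087230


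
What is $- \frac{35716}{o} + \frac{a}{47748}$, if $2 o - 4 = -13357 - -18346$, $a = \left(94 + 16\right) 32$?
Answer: $- \frac{848289944}{59601441} \approx -14.233$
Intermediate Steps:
$a = 3520$ ($a = 110 \cdot 32 = 3520$)
$o = \frac{4993}{2}$ ($o = 2 + \frac{-13357 - -18346}{2} = 2 + \frac{-13357 + 18346}{2} = 2 + \frac{1}{2} \cdot 4989 = 2 + \frac{4989}{2} = \frac{4993}{2} \approx 2496.5$)
$- \frac{35716}{o} + \frac{a}{47748} = - \frac{35716}{\frac{4993}{2}} + \frac{3520}{47748} = \left(-35716\right) \frac{2}{4993} + 3520 \cdot \frac{1}{47748} = - \frac{71432}{4993} + \frac{880}{11937} = - \frac{848289944}{59601441}$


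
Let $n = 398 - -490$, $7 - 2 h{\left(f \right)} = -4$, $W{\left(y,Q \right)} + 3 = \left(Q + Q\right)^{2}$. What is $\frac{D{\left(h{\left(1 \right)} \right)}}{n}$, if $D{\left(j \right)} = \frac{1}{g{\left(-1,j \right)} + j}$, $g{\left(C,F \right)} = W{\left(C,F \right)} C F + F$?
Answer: $- \frac{1}{566544} \approx -1.7651 \cdot 10^{-6}$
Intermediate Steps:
$W{\left(y,Q \right)} = -3 + 4 Q^{2}$ ($W{\left(y,Q \right)} = -3 + \left(Q + Q\right)^{2} = -3 + \left(2 Q\right)^{2} = -3 + 4 Q^{2}$)
$h{\left(f \right)} = \frac{11}{2}$ ($h{\left(f \right)} = \frac{7}{2} - -2 = \frac{7}{2} + 2 = \frac{11}{2}$)
$n = 888$ ($n = 398 + 490 = 888$)
$g{\left(C,F \right)} = F + C F \left(-3 + 4 F^{2}\right)$ ($g{\left(C,F \right)} = \left(-3 + 4 F^{2}\right) C F + F = C \left(-3 + 4 F^{2}\right) F + F = C F \left(-3 + 4 F^{2}\right) + F = F + C F \left(-3 + 4 F^{2}\right)$)
$D{\left(j \right)} = \frac{1}{j + j \left(4 - 4 j^{2}\right)}$ ($D{\left(j \right)} = \frac{1}{j \left(1 - \left(-3 + 4 j^{2}\right)\right) + j} = \frac{1}{j \left(4 - 4 j^{2}\right) + j} = \frac{1}{j + j \left(4 - 4 j^{2}\right)}$)
$\frac{D{\left(h{\left(1 \right)} \right)}}{n} = \frac{\left(-1\right) \frac{1}{\frac{11}{2}} \frac{1}{-5 + 4 \left(\frac{11}{2}\right)^{2}}}{888} = \left(-1\right) \frac{2}{11} \frac{1}{-5 + 4 \cdot \frac{121}{4}} \cdot \frac{1}{888} = \left(-1\right) \frac{2}{11} \frac{1}{-5 + 121} \cdot \frac{1}{888} = \left(-1\right) \frac{2}{11} \cdot \frac{1}{116} \cdot \frac{1}{888} = \left(- \frac{1}{638}\right) \frac{1}{888} = - \frac{1}{566544}$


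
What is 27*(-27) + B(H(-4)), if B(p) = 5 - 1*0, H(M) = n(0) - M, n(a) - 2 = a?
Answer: -724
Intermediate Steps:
n(a) = 2 + a
H(M) = 2 - M (H(M) = (2 + 0) - M = 2 - M)
B(p) = 5 (B(p) = 5 + 0 = 5)
27*(-27) + B(H(-4)) = 27*(-27) + 5 = -729 + 5 = -724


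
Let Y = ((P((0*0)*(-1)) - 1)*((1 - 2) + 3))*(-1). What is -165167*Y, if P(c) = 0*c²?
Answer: -330334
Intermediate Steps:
P(c) = 0
Y = 2 (Y = ((0 - 1)*((1 - 2) + 3))*(-1) = -(-1 + 3)*(-1) = -1*2*(-1) = -2*(-1) = 2)
-165167*Y = -165167*2 = -330334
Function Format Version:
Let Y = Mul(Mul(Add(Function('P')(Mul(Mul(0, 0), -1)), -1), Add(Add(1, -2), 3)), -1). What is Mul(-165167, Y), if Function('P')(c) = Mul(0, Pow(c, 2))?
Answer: -330334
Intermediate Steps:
Function('P')(c) = 0
Y = 2 (Y = Mul(Mul(Add(0, -1), Add(Add(1, -2), 3)), -1) = Mul(Mul(-1, Add(-1, 3)), -1) = Mul(Mul(-1, 2), -1) = Mul(-2, -1) = 2)
Mul(-165167, Y) = Mul(-165167, 2) = -330334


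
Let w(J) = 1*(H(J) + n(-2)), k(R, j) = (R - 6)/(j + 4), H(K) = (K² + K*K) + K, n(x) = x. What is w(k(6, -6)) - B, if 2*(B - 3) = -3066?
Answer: 1528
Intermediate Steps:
H(K) = K + 2*K² (H(K) = (K² + K²) + K = 2*K² + K = K + 2*K²)
k(R, j) = (-6 + R)/(4 + j)
w(J) = -2 + J*(1 + 2*J) (w(J) = 1*(J*(1 + 2*J) - 2) = 1*(-2 + J*(1 + 2*J)) = -2 + J*(1 + 2*J))
B = -1530 (B = 3 + (½)*(-3066) = 3 - 1533 = -1530)
w(k(6, -6)) - B = (-2 + ((-6 + 6)/(4 - 6))*(1 + 2*((-6 + 6)/(4 - 6)))) - 1*(-1530) = (-2 + (0/(-2))*(1 + 2*(0/(-2)))) + 1530 = (-2 + (-½*0)*(1 + 2*(-½*0))) + 1530 = (-2 + 0*(1 + 2*0)) + 1530 = (-2 + 0*(1 + 0)) + 1530 = (-2 + 0*1) + 1530 = (-2 + 0) + 1530 = -2 + 1530 = 1528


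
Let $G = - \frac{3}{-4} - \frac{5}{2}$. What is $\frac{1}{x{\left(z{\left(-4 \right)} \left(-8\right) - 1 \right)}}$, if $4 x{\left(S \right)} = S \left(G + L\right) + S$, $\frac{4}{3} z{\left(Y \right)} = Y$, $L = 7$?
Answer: $\frac{16}{575} \approx 0.027826$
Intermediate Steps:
$G = - \frac{7}{4}$ ($G = \left(-3\right) \left(- \frac{1}{4}\right) - \frac{5}{2} = \frac{3}{4} - \frac{5}{2} = - \frac{7}{4} \approx -1.75$)
$z{\left(Y \right)} = \frac{3 Y}{4}$
$x{\left(S \right)} = \frac{25 S}{16}$ ($x{\left(S \right)} = \frac{S \left(- \frac{7}{4} + 7\right) + S}{4} = \frac{S \frac{21}{4} + S}{4} = \frac{\frac{21 S}{4} + S}{4} = \frac{\frac{25}{4} S}{4} = \frac{25 S}{16}$)
$\frac{1}{x{\left(z{\left(-4 \right)} \left(-8\right) - 1 \right)}} = \frac{1}{\frac{25}{16} \left(\frac{3}{4} \left(-4\right) \left(-8\right) - 1\right)} = \frac{1}{\frac{25}{16} \left(\left(-3\right) \left(-8\right) - 1\right)} = \frac{1}{\frac{25}{16} \left(24 - 1\right)} = \frac{1}{\frac{25}{16} \cdot 23} = \frac{1}{\frac{575}{16}} = \frac{16}{575}$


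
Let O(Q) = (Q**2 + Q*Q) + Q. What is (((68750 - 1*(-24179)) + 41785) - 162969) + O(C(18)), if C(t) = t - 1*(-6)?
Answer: -27079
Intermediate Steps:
C(t) = 6 + t (C(t) = t + 6 = 6 + t)
O(Q) = Q + 2*Q**2 (O(Q) = (Q**2 + Q**2) + Q = 2*Q**2 + Q = Q + 2*Q**2)
(((68750 - 1*(-24179)) + 41785) - 162969) + O(C(18)) = (((68750 - 1*(-24179)) + 41785) - 162969) + (6 + 18)*(1 + 2*(6 + 18)) = (((68750 + 24179) + 41785) - 162969) + 24*(1 + 2*24) = ((92929 + 41785) - 162969) + 24*(1 + 48) = (134714 - 162969) + 24*49 = -28255 + 1176 = -27079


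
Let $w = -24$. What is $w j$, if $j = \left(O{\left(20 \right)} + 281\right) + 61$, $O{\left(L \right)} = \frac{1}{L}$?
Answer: $- \frac{41046}{5} \approx -8209.2$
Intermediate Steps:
$j = \frac{6841}{20}$ ($j = \left(\frac{1}{20} + 281\right) + 61 = \frac{5621}{20} + 61 = \frac{6841}{20} \approx 342.05$)
$w j = \left(-24\right) \frac{6841}{20} = - \frac{41046}{5}$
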